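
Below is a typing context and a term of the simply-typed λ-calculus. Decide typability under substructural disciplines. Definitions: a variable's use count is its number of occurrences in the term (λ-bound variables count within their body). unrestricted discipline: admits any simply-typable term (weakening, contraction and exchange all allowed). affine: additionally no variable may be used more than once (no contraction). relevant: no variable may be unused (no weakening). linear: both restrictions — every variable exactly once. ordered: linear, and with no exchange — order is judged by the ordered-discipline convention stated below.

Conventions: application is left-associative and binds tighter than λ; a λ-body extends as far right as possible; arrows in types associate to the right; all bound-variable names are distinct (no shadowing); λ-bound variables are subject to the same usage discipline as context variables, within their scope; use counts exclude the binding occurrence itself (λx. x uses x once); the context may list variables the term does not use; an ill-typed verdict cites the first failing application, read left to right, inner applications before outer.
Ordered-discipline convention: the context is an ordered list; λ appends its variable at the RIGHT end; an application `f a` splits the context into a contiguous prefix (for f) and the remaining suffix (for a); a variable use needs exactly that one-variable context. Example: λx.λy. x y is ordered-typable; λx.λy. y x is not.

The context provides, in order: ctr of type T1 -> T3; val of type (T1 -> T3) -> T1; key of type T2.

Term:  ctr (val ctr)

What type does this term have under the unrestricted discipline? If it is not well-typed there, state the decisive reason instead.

term : T3
use counts: ctr: 2, val: 1, key: 0
left-to-right use order: ctr, val, ctr
typing: well-typed at T3
all disciplines: ordered ✗ · linear ✗ · affine ✗ · relevant ✗ · unrestricted ✓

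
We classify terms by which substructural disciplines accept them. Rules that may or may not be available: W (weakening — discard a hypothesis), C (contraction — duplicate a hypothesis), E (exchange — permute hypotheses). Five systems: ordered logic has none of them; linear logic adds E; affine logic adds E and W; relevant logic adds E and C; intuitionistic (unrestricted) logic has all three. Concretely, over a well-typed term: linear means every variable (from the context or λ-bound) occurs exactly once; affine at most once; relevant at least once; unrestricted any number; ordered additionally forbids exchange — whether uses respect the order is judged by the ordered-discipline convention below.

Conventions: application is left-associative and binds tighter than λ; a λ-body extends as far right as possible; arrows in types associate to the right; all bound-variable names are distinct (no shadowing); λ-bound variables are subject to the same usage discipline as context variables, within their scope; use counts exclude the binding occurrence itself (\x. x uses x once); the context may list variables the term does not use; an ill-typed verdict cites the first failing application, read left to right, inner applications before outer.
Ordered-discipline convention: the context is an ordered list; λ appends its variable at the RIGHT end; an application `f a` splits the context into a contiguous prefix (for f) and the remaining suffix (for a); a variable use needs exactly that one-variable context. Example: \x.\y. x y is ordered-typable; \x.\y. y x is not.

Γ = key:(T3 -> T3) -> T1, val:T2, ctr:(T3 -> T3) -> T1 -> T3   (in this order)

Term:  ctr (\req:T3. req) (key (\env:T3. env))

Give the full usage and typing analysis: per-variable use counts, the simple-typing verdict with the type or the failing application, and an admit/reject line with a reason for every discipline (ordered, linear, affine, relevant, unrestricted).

variable uses: key ×1; val ×0; ctr ×1; req (bound) ×1; env (bound) ×1
left-to-right use order: ctr, req, key, env
typing: ✓ — T3
ordered: ✗ — unused: val — weakening required
linear: ✗ — unused: val — weakening required
affine: ✓ — at most one use each (key, val, ctr, req, env)
relevant: ✗ — unused: val — weakening required
unrestricted: ✓ — simply typable at T3; W, C, E all held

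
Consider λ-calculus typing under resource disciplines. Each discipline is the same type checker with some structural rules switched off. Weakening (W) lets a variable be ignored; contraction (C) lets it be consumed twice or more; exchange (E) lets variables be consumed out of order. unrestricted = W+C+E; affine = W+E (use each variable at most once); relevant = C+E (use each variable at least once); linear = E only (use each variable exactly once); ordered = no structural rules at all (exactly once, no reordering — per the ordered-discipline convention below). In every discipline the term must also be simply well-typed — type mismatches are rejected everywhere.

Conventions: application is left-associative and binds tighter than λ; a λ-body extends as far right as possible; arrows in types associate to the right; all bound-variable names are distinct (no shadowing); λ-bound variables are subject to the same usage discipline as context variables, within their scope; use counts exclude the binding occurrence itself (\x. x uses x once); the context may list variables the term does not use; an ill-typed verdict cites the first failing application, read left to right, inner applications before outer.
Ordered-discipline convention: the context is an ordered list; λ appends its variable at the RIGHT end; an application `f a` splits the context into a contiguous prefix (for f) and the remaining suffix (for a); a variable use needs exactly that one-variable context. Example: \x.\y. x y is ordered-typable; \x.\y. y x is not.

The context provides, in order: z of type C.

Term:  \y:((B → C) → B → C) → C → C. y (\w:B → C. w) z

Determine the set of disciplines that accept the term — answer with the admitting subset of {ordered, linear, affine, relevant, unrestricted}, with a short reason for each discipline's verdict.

admitted by: linear, affine, relevant, unrestricted
usage: z ×1, y (λ-bound) ×1, w (λ-bound) ×1
uses in reading order: y, w, z
typing: well-typed at (((B → C) → B → C) → C → C) → C
ordered: ✗ — no ordered split (uses run y, w, z)
linear: ✓ — exactly-once usage across z, y, w
affine: ✓ — no duplicate uses among z, y, w
relevant: ✓ — none of z, y, w goes unused
unrestricted: ✓ — type-checks ((((B → C) → B → C) → C → C) → C) and nothing is barred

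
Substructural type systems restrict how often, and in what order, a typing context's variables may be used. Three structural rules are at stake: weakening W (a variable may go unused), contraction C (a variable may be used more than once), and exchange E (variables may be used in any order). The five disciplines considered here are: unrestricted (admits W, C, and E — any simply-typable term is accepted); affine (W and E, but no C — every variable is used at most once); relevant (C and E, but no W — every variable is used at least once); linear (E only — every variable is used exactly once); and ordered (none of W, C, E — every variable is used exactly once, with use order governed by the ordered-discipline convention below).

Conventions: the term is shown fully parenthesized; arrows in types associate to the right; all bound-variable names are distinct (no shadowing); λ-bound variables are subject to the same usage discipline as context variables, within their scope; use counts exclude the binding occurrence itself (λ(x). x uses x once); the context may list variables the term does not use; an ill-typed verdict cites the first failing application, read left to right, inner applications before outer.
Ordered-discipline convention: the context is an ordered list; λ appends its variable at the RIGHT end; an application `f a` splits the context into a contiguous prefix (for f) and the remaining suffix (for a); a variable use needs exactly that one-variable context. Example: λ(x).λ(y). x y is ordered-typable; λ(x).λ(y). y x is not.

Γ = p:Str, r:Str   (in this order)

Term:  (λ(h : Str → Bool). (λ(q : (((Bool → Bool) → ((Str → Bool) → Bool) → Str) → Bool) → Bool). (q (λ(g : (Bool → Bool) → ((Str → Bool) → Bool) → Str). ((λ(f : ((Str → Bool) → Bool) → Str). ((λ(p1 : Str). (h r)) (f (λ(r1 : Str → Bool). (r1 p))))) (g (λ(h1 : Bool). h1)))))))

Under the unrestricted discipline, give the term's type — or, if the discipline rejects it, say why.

term : (Str → Bool) → ((((Bool → Bool) → ((Str → Bool) → Bool) → Str) → Bool) → Bool) → Bool
use counts: p ×1, r ×1, h [bound] ×1, q [bound] ×1, g [bound] ×1, f [bound] ×1, p1 [bound] ×0, r1 [bound] ×1, h1 [bound] ×1
uses in reading order: q, h, r, f, r1, p, g, h1
typing: well-typed — term : (Str → Bool) → ((((Bool → Bool) → ((Str → Bool) → Bool) → Str) → Bool) → Bool) → Bool
per-discipline verdicts: ordered ✗ · linear ✗ · affine ✓ · relevant ✗ · unrestricted ✓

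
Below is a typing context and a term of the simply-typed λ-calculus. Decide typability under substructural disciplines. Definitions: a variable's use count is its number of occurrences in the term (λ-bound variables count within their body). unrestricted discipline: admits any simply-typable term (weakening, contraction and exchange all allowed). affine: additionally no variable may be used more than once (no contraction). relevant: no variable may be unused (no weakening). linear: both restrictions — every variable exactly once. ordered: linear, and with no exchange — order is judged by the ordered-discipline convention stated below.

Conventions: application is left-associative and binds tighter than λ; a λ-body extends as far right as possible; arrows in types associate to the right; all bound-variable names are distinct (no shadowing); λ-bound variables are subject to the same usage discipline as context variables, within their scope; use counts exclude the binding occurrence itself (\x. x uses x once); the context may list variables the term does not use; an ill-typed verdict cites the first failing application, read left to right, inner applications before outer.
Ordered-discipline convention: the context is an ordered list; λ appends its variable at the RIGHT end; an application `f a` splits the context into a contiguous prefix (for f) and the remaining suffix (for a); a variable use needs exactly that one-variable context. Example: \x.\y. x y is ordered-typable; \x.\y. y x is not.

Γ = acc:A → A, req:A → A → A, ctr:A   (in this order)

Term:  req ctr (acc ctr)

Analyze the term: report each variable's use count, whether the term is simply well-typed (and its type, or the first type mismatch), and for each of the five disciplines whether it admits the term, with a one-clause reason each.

usage: acc: 1×, req: 1×, ctr: 2×
order of uses: req, ctr, acc, ctr
typing: the term checks, with type A
ordered ✗ (needs contraction — ctr ×2)
linear ✗ (needs contraction — ctr ×2)
affine ✗ (needs contraction — ctr ×2)
relevant ✓ (acc, req, ctr: all used, weakening unneeded)
unrestricted ✓ (type-checks (A) and nothing is barred)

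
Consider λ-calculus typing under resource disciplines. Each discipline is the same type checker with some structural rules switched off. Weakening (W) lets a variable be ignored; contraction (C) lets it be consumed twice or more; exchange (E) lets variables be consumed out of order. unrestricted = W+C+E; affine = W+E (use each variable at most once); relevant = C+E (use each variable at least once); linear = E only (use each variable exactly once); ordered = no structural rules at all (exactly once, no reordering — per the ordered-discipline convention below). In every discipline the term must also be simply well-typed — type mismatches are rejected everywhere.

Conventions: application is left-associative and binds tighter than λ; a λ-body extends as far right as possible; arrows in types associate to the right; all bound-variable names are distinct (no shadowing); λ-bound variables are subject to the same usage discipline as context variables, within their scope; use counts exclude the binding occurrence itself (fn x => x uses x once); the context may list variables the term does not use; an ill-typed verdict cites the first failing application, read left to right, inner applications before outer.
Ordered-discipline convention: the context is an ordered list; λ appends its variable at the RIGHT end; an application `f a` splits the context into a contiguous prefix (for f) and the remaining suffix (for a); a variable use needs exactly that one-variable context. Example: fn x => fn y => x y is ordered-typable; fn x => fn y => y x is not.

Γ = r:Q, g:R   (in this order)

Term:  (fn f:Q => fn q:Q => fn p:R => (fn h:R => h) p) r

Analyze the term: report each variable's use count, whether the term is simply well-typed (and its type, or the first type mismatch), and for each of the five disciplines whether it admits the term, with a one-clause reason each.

counts: r ×1; g ×0; f [bound] ×0; q [bound] ×0; p [bound] ×1; h [bound] ×1
use order (left to right): h, p, r
typing: well-typed at Q -> R -> R
ordered: ✗ — g, f, q never used (weakening)
linear: ✗ — g, f, q never used (weakening)
affine: ✓ — r, g, f, q, p, h: no repeats, contraction unneeded
relevant: ✗ — g, f, q never used (weakening)
unrestricted: ✓ — type-checks (Q -> R -> R) and nothing is barred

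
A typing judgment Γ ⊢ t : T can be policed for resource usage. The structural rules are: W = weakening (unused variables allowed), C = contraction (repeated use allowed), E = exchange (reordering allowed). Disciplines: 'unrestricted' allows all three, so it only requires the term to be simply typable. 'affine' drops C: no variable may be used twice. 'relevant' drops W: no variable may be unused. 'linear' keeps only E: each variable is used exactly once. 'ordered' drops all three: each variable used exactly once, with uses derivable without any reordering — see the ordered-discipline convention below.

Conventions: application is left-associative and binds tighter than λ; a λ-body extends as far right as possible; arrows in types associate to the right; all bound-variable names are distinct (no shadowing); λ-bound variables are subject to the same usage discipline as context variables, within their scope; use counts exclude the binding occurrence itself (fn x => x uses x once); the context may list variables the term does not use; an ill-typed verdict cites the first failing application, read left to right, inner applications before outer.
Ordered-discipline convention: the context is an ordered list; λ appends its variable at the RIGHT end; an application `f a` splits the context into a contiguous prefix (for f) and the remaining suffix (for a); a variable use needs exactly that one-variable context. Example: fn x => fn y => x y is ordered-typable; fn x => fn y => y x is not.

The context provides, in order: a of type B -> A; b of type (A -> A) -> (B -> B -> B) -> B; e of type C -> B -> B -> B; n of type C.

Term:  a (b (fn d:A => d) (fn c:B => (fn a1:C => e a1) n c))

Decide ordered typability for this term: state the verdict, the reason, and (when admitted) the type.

yes — a, b, e, n, d, c, a1 once each; derivable with no W/C/E; term : A
use counts: a: 1×, b: 1×, e: 1×, n: 1×, d (λ-bound): 1×, c (λ-bound): 1×, a1 (λ-bound): 1×
left-to-right use order: a, b, d, e, a1, n, c
typing: ✓ — A
across the five disciplines: ordered ✓, linear ✓, affine ✓, relevant ✓, unrestricted ✓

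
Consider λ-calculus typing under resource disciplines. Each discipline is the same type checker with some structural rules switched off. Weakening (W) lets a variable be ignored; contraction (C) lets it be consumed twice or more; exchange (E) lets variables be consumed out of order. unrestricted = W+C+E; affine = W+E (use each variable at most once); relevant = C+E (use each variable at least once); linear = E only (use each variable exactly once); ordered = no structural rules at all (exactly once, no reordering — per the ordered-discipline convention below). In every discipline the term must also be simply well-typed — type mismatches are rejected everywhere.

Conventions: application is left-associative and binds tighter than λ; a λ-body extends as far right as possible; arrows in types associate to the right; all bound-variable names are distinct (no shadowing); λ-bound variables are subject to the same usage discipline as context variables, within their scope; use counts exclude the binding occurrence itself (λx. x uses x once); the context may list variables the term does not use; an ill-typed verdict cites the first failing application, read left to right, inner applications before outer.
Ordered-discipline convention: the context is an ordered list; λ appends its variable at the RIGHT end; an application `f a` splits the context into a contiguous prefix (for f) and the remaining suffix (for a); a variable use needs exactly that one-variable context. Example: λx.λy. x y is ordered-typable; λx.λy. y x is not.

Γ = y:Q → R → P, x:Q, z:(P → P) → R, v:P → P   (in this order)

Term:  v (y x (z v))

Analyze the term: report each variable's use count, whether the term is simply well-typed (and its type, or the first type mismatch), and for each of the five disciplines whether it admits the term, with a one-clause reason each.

variable uses: y=1; x=1; z=1; v=2
use order (left to right): v, y, x, z, v
typing: well-typed — term : P
ordered ✗ (repeated use of v ×2)
linear ✗ (repeated use of v ×2)
affine ✗ (repeated use of v ×2)
relevant ✓ (none of y, x, z, v goes unused)
unrestricted ✓ (simply typable at P; W, C, E all held)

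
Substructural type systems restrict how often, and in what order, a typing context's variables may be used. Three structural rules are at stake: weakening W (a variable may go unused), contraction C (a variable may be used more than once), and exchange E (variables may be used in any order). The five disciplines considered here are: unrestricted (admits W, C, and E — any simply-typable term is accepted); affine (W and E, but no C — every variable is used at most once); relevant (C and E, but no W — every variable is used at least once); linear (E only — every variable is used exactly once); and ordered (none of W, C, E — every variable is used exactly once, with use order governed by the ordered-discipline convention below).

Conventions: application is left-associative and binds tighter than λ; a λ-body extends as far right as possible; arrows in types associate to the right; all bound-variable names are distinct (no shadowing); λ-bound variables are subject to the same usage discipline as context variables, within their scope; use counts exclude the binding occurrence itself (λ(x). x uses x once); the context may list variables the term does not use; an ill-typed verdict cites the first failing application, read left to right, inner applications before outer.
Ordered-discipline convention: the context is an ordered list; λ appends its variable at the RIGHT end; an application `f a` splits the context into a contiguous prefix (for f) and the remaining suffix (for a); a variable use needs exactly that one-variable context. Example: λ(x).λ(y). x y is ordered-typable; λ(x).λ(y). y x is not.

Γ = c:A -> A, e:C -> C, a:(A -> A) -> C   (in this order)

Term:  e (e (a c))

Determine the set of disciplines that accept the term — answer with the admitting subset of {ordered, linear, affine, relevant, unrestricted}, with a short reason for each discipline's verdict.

admitted by: relevant, unrestricted
use counts: c=1, e=2, a=1
order of uses: e, e, a, c
typing: ✓ — C
ordered ✗ (e ×2 used more than once (contraction))
linear ✗ (e ×2 used more than once (contraction))
affine ✗ (e ×2 used more than once (contraction))
relevant ✓ (every one of c, e, a appears)
unrestricted ✓ (type-checks (C) and nothing is barred)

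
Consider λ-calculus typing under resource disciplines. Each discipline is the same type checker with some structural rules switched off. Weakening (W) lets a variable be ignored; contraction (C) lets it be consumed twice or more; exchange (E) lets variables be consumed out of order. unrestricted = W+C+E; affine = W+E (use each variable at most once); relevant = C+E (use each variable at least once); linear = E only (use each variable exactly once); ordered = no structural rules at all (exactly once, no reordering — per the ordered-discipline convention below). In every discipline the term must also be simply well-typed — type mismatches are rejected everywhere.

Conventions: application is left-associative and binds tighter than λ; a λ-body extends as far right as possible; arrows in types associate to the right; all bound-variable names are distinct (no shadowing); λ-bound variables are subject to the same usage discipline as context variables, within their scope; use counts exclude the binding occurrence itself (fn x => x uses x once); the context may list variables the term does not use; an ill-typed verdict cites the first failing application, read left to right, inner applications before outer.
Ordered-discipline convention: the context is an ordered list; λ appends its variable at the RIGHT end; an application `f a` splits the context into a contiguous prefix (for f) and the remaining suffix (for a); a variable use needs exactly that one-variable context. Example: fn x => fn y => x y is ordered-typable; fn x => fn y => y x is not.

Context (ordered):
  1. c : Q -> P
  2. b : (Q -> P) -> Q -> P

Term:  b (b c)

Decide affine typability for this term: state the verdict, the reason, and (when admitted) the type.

no — repeated use of b ×2
usage: c: 1×; b: 2×
left-to-right use order: b, b, c
typing: ✓ — Q -> P
per-discipline verdicts: ordered ✗; linear ✗; affine ✗; relevant ✓; unrestricted ✓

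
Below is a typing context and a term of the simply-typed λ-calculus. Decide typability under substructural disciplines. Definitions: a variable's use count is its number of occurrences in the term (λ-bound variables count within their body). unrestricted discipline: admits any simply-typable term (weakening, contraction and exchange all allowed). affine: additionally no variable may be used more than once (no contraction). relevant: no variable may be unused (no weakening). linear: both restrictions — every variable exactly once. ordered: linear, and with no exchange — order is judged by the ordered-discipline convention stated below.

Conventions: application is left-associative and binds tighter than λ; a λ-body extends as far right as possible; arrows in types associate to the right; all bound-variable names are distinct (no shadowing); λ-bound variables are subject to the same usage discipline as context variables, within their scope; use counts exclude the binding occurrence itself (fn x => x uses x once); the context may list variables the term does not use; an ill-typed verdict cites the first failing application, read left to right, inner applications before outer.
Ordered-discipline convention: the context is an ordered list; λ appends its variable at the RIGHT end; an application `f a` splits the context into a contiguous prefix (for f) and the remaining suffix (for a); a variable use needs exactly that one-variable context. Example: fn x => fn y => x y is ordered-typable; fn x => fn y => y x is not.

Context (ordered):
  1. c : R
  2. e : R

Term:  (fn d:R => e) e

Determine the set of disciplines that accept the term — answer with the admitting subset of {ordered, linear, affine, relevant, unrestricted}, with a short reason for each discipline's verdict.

accepted by: unrestricted
variable uses: c=0, e=2, d [bound]=0
use order (left to right): e, e
typing: well-typed — term : R
ordered: ✗, uses contraction: e ×2; c, d left unused
linear: ✗, uses contraction: e ×2; c, d left unused
affine: ✗, uses contraction: e ×2
relevant: ✗, c, d left unused
unrestricted: ✓, simply typable at R; W, C, E all held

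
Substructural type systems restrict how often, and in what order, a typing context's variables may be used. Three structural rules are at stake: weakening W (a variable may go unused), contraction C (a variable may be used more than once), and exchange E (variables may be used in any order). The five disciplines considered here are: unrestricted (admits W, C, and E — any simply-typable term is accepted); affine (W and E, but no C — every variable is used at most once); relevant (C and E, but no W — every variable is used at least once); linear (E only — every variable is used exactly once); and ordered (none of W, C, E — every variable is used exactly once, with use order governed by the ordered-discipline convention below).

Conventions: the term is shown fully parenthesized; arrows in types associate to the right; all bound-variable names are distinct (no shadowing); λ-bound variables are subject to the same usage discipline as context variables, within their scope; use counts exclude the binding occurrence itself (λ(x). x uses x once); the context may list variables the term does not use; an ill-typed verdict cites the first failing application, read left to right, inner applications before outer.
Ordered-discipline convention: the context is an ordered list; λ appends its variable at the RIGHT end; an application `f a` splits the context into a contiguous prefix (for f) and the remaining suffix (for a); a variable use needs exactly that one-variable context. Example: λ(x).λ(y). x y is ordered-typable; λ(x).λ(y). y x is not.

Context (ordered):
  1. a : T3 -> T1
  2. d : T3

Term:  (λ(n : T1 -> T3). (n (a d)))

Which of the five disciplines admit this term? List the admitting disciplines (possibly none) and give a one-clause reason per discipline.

admitted by: linear, affine, relevant, unrestricted
variable uses: a: 1, d: 1, n (λ-bound): 1
order of uses: n, a, d
typing: well-typed at (T1 -> T3) -> T3
ordered: ✗ — needs exchange: uses follow n, a, d
linear: ✓ — exactly-once usage across a, d, n
affine: ✓ — a, d, n: no repeats, contraction unneeded
relevant: ✓ — none of a, d, n goes unused
unrestricted: ✓ — simply typable at (T1 -> T3) -> T3; W, C, E all held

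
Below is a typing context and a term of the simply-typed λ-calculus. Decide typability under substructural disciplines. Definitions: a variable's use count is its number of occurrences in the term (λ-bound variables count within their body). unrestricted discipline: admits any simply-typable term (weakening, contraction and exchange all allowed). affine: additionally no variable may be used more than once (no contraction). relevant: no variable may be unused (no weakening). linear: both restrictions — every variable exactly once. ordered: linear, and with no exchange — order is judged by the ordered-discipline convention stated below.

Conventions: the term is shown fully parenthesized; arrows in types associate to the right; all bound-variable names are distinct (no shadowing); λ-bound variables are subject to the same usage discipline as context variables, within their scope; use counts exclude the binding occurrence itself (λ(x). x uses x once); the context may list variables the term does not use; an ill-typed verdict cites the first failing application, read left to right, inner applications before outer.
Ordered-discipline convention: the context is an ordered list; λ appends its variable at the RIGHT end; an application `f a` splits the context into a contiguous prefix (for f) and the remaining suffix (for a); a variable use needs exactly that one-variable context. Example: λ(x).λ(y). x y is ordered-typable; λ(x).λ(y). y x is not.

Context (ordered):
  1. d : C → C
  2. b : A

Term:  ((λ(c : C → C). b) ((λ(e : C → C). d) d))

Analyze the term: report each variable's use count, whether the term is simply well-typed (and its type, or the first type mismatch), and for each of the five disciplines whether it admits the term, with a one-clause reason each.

variable uses: d: 2, b: 1, c (λ-bound): 0, e (λ-bound): 0
left-to-right use order: b, d, d
typing: the term checks, with type A
ordered ✗ (uses contraction: d ×2; unused: c, e — weakening required)
linear ✗ (uses contraction: d ×2; unused: c, e — weakening required)
affine ✗ (uses contraction: d ×2)
relevant ✗ (unused: c, e — weakening required)
unrestricted ✓ (well-typed at A; no restrictions here)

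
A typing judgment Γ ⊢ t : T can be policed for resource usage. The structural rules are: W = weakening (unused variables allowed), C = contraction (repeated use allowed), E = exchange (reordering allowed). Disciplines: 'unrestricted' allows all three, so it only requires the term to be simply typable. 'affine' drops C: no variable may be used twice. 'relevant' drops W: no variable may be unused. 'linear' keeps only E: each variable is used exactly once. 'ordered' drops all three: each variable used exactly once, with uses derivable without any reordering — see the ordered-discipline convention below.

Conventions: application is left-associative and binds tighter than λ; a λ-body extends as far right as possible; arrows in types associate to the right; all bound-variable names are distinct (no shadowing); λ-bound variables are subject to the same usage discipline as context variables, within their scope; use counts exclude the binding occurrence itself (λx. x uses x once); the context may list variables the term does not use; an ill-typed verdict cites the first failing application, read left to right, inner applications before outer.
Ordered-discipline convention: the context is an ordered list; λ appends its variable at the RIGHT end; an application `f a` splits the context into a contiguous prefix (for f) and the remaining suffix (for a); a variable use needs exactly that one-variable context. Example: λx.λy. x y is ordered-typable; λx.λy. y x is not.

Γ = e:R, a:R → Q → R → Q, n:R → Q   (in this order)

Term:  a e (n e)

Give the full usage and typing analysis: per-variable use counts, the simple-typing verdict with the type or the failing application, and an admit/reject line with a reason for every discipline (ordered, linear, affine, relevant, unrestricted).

use counts: e: 2; a: 1; n: 1
use order (left to right): a, e, n, e
typing: ✓ — R → Q
ordered ✗ (repeated use of e ×2)
linear ✗ (repeated use of e ×2)
affine ✗ (repeated use of e ×2)
relevant ✓ (at least one use each (e, a, n))
unrestricted ✓ (type-checks (R → Q) and nothing is barred)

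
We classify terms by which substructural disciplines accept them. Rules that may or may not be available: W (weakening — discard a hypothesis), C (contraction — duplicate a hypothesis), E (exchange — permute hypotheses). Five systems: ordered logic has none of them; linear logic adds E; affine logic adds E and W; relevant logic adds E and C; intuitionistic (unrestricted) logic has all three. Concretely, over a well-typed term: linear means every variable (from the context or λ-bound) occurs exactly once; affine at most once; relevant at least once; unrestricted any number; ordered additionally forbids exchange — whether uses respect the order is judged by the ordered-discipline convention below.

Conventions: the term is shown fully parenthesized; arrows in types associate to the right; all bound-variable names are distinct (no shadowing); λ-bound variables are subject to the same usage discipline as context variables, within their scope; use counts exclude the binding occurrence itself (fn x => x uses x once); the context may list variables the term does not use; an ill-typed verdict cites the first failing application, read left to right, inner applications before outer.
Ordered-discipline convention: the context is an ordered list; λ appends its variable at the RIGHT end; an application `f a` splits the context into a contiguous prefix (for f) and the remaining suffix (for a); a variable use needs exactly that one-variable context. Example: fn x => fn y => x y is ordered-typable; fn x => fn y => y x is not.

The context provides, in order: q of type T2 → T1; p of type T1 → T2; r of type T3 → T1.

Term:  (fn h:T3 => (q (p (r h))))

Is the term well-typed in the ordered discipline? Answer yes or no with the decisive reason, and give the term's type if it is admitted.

yes — q, p, r, h once each; derivable with no W/C/E; term : T3 → T1
variable uses: q ×1; p ×1; r ×1; h (λ-bound) ×1
uses in reading order: q, p, r, h
typing: ✓ — T3 → T1
summary: ordered ✓; linear ✓; affine ✓; relevant ✓; unrestricted ✓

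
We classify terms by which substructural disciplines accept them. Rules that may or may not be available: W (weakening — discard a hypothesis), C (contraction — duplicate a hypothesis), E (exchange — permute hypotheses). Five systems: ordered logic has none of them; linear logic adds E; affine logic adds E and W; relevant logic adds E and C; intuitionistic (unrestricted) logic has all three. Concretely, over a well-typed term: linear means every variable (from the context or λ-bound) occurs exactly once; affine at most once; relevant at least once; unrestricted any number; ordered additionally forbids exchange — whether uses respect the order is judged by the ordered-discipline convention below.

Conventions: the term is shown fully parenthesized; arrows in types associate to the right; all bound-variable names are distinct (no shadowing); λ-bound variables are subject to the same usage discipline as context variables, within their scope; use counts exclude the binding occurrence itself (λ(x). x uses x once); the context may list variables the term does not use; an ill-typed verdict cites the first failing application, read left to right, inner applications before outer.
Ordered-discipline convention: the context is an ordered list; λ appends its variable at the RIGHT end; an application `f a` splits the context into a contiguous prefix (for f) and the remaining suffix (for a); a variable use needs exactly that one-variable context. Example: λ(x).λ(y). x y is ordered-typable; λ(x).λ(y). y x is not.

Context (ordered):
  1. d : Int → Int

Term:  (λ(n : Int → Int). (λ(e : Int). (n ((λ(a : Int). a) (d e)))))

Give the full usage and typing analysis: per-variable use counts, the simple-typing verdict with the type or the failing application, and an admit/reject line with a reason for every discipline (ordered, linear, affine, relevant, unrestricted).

counts: d: 1×, n [bound]: 1×, e [bound]: 1×, a [bound]: 1×
order of uses: n, a, d, e
typing: well-typed at (Int → Int) → Int → Int
ordered: ✗, no contiguous prefix/suffix split fits n, a, d, e
linear: ✓, d, n, e, a: one use apiece
affine: ✓, d, n, e, a: no repeats, contraction unneeded
relevant: ✓, at least one use each (d, n, e, a)
unrestricted: ✓, typability at (Int → Int) → Int → Int is all that's needed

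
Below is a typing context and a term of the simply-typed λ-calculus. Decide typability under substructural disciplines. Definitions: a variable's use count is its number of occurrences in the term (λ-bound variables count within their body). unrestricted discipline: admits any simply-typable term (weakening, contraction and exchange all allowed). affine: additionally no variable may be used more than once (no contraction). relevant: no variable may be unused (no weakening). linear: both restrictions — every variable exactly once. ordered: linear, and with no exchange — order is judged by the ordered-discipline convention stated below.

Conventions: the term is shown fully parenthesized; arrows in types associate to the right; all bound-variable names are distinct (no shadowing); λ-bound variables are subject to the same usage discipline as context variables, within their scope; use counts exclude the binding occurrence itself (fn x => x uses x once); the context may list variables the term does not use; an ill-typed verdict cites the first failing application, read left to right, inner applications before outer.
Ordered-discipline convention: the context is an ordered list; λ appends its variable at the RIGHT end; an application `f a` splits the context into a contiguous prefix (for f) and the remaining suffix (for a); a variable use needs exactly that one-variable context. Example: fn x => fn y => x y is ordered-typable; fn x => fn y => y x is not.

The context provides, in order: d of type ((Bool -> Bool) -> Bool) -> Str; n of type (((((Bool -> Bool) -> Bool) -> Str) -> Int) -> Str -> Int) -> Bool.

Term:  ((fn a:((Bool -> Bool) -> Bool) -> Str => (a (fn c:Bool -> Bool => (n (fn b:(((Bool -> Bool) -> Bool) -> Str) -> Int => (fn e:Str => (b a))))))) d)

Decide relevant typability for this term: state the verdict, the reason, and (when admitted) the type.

no — needs weakening: c, e unused
variable uses: d=1, n=1, a (λ-bound)=2, c (λ-bound)=0, b (λ-bound)=1, e (λ-bound)=0
use order (left to right): a, n, b, a, d
typing: well-typed — term : Str
summary: ordered ✗ | linear ✗ | affine ✗ | relevant ✗ | unrestricted ✓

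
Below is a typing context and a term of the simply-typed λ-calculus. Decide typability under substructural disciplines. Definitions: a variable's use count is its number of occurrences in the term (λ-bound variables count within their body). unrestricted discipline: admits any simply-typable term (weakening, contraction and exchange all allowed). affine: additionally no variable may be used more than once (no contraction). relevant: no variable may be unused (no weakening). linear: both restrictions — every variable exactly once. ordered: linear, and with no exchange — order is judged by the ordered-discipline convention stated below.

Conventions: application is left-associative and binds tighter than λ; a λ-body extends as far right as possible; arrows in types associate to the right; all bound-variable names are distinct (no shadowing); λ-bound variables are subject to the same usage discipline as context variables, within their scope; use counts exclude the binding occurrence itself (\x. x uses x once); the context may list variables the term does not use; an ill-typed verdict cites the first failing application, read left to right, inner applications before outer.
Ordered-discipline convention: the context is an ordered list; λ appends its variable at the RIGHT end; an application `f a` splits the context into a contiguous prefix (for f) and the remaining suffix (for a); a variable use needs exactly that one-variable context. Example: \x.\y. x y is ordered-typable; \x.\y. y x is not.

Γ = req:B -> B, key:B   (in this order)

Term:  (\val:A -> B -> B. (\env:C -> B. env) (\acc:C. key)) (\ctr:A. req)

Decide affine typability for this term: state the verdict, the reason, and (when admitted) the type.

yes — none of req, key, val, env, acc, ctr used more than once; term : C -> B
use counts: req ×1; key ×1; val (λ-bound) ×0; env (λ-bound) ×1; acc (λ-bound) ×0; ctr (λ-bound) ×0
order of uses: env, key, req
typing: well-typed at C -> B
summary: ordered ✗ | linear ✗ | affine ✓ | relevant ✗ | unrestricted ✓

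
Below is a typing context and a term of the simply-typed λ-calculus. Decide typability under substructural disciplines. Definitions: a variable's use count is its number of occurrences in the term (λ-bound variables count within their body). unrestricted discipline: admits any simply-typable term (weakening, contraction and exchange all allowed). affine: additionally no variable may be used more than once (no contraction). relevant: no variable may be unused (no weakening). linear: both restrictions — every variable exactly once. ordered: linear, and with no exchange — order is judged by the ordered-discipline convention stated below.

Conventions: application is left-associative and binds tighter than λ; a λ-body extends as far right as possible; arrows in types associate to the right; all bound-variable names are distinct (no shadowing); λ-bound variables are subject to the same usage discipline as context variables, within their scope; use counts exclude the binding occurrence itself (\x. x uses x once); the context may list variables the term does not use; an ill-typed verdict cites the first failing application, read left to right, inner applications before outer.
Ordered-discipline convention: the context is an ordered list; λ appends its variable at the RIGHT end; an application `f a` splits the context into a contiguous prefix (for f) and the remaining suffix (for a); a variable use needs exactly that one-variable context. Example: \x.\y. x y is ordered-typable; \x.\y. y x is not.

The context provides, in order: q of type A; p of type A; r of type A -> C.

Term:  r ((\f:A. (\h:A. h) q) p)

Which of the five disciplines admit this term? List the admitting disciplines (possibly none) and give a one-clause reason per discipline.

admitting disciplines: affine, unrestricted
use counts: q: 1, p: 1, r: 1, f [bound]: 0, h [bound]: 1
left-to-right use order: r, h, q, p
typing: ✓ — C
ordered: ✗, unused: f — weakening required
linear: ✗, unused: f — weakening required
affine: ✓, at most one use each (q, p, r, f, h)
relevant: ✗, unused: f — weakening required
unrestricted: ✓, type-checks (C) and nothing is barred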